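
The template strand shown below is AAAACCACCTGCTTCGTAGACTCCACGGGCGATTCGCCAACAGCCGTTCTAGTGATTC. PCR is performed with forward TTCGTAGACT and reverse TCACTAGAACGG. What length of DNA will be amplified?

43 bp

Forward primer TTCGTAGACT is found on the top strand at positions 13–22.
The reverse primer's reverse complement is CCGTTCTAGTGA, which matches the template at positions 44–55.
The product runs from position 13 to position 55, so its length is 55 − 13 + 1 = 43 bp.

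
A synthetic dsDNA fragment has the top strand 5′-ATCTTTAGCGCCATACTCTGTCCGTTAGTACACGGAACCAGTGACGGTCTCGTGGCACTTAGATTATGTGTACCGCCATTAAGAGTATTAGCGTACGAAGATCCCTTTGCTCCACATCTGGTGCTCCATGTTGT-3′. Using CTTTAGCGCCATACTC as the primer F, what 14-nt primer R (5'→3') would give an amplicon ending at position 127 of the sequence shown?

5'-GGAGCACCAGATGT-3'

The forward primer binds at positions 3–18; the product's 3' end on the top strand is position 127.
The reverse primer anneals to the top strand over positions 114–127, i.e. to ACATCTGGTGCTCC.
Its sequence written 5'→3' is the reverse complement: GGAGCACCAGATGT.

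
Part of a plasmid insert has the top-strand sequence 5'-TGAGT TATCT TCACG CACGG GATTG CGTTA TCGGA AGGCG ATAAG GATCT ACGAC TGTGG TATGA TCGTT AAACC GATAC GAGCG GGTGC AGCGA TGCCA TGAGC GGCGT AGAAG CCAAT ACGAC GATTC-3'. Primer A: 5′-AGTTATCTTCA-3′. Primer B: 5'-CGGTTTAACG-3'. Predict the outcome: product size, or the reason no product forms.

Primer A (AGTTATCTTCA) matches the top strand at positions 3–13; it acts as a forward primer.
Primer B's reverse complement is CGTTAAACCG, matching the top strand at positions 67–76; it acts as a reverse primer.
The 3' ends face each other across positions 3–76, giving a 74 bp product.

Yes — a 74 bp product.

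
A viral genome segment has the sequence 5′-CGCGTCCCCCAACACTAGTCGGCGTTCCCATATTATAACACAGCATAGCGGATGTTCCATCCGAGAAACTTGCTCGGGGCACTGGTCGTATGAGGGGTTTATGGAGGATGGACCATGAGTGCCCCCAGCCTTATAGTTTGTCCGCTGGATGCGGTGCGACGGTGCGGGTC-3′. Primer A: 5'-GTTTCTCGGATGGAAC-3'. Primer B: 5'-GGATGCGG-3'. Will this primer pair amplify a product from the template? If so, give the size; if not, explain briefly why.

Primer A (GTTTCTCGGATGGAAC) has reverse complement GTTCCATCCGAGAAAC, which matches the top strand at positions 54–69; primer A anneals to the top strand there with its 3' end pointing upstream toward position 54.
Primer B (GGATGCGG) matches the top strand directly at positions 147–154; it anneals to the bottom strand with its 3' end pointing downstream toward position 154.
The 3' ends diverge (primer A extends toward position 1, primer B toward position 170), so the primers never converge on a shared product.

No product — the primers' 3' ends point away from each other.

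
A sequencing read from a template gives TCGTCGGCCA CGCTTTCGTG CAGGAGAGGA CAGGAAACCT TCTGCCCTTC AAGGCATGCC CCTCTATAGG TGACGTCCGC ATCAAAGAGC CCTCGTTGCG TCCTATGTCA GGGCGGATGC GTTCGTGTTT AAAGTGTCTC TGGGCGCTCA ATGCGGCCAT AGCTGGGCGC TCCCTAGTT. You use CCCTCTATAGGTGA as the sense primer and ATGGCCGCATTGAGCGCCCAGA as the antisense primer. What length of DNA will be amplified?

101 bp

Forward primer CCCTCTATAGGTGA is found on the top strand at positions 60–73.
The reverse primer's reverse complement is TCTGGGCGCTCAATGCGGCCAT, which matches the template at positions 139–160.
Amplicon spans positions 60–160: 101 bp.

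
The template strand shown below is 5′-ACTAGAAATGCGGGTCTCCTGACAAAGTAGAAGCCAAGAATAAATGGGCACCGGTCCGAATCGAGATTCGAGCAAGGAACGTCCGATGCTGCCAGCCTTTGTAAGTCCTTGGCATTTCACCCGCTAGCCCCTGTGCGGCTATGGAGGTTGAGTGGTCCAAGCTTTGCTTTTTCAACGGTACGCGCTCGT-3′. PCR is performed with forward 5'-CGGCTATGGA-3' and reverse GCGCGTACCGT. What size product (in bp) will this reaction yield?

Forward primer CGGCTATGGA is found on the top strand at positions 136–145.
The reverse primer's reverse complement is ACGGTACGCGC, which matches the template at positions 175–185.
Product length = (reverse-primer end) − (forward-primer start) + 1 = 185 − 136 + 1 = 50 bp.

50 bp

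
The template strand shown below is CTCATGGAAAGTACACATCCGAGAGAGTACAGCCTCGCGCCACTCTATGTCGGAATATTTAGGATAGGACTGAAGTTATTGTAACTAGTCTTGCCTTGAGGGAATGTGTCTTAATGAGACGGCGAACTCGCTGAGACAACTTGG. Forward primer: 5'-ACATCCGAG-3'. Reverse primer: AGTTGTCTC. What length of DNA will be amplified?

127 bp

Forward primer ACATCCGAG is found on the top strand at positions 15–23.
Reverse complement of the reverse primer: GAGACAACT. This occurs on the top strand at positions 133–141.
The product runs from position 15 to position 141, so its length is 141 − 15 + 1 = 127 bp.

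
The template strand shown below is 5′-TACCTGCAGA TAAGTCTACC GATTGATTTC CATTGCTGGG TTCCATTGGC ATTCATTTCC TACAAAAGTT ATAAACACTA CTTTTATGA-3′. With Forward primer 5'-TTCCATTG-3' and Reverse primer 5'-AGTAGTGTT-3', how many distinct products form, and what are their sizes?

Two products: 55 bp, 42 bp

The forward primer TTCCATTG matches the top strand at positions 28–35, 41–48.
The reverse primer's reverse complement is AACACTACT, matching at positions 74–82.
Each forward site pairs with the reverse site to give a product ending at position 82: sizes 55, 42 bp.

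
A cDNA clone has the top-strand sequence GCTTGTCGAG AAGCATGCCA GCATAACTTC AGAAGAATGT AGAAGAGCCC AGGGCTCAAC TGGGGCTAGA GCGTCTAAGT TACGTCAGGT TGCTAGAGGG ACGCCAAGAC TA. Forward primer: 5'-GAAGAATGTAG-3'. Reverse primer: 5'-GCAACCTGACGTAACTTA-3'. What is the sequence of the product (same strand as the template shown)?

Forward primer GAAGAATGTAG is found on the top strand at positions 32–42.
Taking the reverse complement of GCAACCTGACGTAACTTA gives TAAGTTACGTCAGGTTGC, found at positions 76–93 on the template; the primer anneals here to the top strand with its 3' end pointing upstream.
The product is the template from position 32 through 93 (62 bp).

5'-GAAGAATGTAGAAGAGCCCAGGGCTCAACTGGGGCTAGAGCGTCTAAGTTACGTCAGGTTGC-3'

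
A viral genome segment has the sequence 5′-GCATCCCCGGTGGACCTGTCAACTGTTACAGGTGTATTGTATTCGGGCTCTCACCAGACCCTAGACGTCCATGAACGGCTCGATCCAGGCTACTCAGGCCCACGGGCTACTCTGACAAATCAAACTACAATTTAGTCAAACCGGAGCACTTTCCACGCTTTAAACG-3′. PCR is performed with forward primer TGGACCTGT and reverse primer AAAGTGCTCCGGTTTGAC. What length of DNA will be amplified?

Forward primer TGGACCTGT is found on the top strand at positions 11–19.
The reverse primer's reverse complement is GTCAAACCGGAGCACTTT, which matches the template at positions 135–152.
Amplicon spans positions 11–152: 142 bp.

142 bp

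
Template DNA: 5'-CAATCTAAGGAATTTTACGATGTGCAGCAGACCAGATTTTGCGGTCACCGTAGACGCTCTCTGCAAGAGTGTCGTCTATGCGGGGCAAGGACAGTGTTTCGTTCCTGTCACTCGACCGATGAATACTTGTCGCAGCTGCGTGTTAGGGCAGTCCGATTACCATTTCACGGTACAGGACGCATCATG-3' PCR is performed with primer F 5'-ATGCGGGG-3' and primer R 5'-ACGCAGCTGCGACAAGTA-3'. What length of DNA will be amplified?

64 bp

Forward primer ATGCGGGG is found on the top strand at positions 78–85.
Taking the reverse complement of ACGCAGCTGCGACAAGTA gives TACTTGTCGCAGCTGCGT, found at positions 124–141 on the template; the primer anneals here to the top strand with its 3' end pointing upstream.
Amplicon spans positions 78–141: 64 bp.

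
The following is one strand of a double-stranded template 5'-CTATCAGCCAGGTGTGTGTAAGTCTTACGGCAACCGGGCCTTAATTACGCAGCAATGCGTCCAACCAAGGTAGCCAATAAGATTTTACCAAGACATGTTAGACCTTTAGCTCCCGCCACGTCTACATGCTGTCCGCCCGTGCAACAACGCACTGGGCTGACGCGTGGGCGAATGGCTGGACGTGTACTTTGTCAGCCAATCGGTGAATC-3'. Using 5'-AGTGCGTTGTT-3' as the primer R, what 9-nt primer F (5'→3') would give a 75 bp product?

5'-AAGATTTTA-3'

The reverse primer's reverse complement AACAACGCACT matches the template at positions 143–153, so the product ends at position 153.
A 75 bp product then starts at position 153 − 75 + 1 = 79.
The forward primer is identical to the top strand there: AAGATTTTA.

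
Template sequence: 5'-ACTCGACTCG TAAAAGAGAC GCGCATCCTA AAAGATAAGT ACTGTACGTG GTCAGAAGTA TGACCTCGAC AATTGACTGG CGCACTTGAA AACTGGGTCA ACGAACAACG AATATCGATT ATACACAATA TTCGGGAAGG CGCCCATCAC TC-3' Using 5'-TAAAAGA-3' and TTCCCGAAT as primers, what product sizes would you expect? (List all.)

128 bp, 110 bp

The forward primer TAAAAGA matches the top strand at positions 11–17, 29–35.
The reverse primer's reverse complement is ATTCGGGAA, matching at positions 130–138.
Each forward site pairs with the reverse site to give a product ending at position 138: sizes 128, 110 bp.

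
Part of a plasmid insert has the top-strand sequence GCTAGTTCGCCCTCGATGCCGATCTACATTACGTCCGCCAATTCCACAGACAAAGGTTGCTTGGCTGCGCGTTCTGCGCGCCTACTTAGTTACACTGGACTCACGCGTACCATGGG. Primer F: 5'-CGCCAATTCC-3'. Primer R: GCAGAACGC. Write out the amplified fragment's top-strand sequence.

5'-CGCCAATTCCACAGACAAAGGTTGCTTGGCTGCGCGTTCTGC-3'

The forward primer matches the template at positions 36–45.
Reverse complement of the reverse primer: GCGTTCTGC. This occurs on the top strand at positions 69–77.
The product is the template from position 36 through 77 (42 bp).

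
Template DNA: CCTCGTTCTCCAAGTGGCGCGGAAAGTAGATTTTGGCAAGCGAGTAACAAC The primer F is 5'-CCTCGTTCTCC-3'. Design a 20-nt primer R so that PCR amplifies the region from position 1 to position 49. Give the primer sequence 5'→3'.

The product's 3' end on the top strand is position 49.
The reverse primer anneals to the top strand over positions 30–49, i.e. to ATTTTGGCAAGCGAGTAACA.
Its sequence written 5'→3' is the reverse complement: TGTTACTCGCTTGCCAAAAT.

5'-TGTTACTCGCTTGCCAAAAT-3'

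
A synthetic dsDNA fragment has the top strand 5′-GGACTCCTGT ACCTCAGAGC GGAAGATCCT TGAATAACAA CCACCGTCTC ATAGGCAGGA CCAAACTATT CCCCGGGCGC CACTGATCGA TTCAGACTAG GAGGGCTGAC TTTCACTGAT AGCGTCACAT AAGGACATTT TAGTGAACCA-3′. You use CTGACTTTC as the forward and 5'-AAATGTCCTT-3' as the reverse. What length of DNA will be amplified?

35 bp

Scanning the template, CTGACTTTC occurs at positions 106–114; this primer anneals to the bottom strand there with its 3' end pointing downstream.
Reverse complement of the reverse primer: AAGGACATTT. This occurs on the top strand at positions 131–140.
The product runs from position 106 to position 140, so its length is 140 − 106 + 1 = 35 bp.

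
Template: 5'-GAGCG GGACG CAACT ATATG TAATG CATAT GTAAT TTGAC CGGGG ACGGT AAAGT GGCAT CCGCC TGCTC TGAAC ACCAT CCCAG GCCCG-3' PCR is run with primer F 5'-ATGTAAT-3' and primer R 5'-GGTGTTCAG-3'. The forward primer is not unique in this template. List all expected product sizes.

The forward primer ATGTAAT matches the top strand at positions 18–24, 29–35.
The reverse primer's reverse complement is CTGAACACC, matching at positions 70–78.
Each forward site pairs with the reverse site to give a product ending at position 78: sizes 61, 50 bp.

61 bp, 50 bp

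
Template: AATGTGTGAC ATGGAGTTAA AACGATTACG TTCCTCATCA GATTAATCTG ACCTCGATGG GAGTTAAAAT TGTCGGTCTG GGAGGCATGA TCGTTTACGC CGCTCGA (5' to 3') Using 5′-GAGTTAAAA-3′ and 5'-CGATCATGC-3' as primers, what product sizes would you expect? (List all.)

The forward primer GAGTTAAAA matches the top strand at positions 14–22, 61–69.
The reverse primer's reverse complement is GCATGATCG, matching at positions 85–93.
Each forward site pairs with the reverse site to give a product ending at position 93: sizes 80, 33 bp.

80 bp, 33 bp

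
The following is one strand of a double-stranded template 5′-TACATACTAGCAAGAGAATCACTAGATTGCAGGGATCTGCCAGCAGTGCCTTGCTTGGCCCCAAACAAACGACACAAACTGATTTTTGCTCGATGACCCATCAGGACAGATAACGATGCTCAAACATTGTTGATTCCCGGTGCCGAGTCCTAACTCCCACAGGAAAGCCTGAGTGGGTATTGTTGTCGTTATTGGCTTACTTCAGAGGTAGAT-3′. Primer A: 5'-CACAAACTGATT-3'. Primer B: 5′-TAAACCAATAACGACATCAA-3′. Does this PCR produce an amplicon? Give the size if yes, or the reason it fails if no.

Primer B (TAAACCAATAACGACATCAA) does not match the top strand, and its reverse complement TTGATGTCGTTATTGGTTTA does not match either.
With no annealing site for primer B, no amplification occurs.

No product — primer B has no binding site in the template.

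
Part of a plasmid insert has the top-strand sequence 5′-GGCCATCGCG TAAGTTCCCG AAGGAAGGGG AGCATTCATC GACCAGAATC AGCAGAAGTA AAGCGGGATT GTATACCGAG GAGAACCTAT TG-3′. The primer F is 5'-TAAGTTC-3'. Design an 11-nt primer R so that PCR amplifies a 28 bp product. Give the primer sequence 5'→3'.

5'-TGAATGCTCCC-3'

The forward primer binds at positions 11–17, so a 28 bp product ends at position 11 + 28 − 1 = 38.
The reverse primer anneals to the top strand over positions 28–38, i.e. to GGGAGCATTCA.
Its sequence written 5'→3' is the reverse complement: TGAATGCTCCC.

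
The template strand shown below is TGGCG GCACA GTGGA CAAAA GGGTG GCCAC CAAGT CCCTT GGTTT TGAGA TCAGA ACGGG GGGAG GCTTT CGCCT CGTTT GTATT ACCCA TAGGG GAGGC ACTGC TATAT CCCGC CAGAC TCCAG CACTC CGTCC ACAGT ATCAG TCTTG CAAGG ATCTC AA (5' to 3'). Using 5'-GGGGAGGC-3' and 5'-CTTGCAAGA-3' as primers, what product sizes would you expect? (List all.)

The forward primer GGGGAGGC matches the top strand at positions 60–67, 93–100.
The reverse primer's reverse complement is TCTTGCAAG, matching at positions 146–154.
Each forward site pairs with the reverse site to give a product ending at position 154: sizes 95, 62 bp.

95 bp, 62 bp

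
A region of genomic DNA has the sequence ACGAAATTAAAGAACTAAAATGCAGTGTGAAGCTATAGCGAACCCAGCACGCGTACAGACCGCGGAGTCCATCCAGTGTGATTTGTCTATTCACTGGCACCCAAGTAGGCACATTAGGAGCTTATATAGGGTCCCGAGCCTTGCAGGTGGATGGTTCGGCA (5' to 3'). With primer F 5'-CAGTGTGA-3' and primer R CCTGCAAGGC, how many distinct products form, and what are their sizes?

The forward primer CAGTGTGA matches the top strand at positions 23–30, 74–81.
The reverse primer's reverse complement is GCCTTGCAGG, matching at positions 138–147.
Each forward site pairs with the reverse site to give a product ending at position 147: sizes 125, 74 bp.

Two products: 125 bp, 74 bp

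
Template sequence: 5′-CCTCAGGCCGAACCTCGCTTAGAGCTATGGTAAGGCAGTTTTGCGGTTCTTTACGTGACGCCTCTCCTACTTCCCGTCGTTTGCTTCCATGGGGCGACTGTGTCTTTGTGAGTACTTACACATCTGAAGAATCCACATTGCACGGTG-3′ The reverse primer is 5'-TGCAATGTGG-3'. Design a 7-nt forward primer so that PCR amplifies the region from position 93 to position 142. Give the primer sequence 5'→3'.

The reverse primer's reverse complement CCACATTGCA matches the template at positions 133–142; the product starts at position 93.
The forward primer is identical to the top strand over positions 93–99: GGCGACT.

5'-GGCGACT-3'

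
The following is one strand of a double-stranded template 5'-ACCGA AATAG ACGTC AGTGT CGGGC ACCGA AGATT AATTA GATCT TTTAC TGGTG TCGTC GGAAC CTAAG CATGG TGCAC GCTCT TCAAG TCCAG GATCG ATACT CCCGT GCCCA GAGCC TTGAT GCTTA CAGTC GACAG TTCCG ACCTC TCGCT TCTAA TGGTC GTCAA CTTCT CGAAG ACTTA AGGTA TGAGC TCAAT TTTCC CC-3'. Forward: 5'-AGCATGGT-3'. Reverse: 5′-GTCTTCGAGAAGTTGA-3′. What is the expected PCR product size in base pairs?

114 bp

Scanning the template, AGCATGGT occurs at positions 69–76; this primer anneals to the bottom strand there with its 3' end pointing downstream.
Taking the reverse complement of GTCTTCGAGAAGTTGA gives TCAACTTCTCGAAGAC, found at positions 167–182 on the template; the primer anneals here to the top strand with its 3' end pointing upstream.
Product length = (reverse-primer end) − (forward-primer start) + 1 = 182 − 69 + 1 = 114 bp.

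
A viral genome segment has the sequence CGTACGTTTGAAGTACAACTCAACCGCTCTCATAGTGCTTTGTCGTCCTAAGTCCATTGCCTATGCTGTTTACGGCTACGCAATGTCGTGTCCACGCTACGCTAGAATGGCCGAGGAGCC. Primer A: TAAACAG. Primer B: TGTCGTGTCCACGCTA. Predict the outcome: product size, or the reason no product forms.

No product — the primers' 3' ends point away from each other.

Primer A (TAAACAG) has reverse complement CTGTTTA, which matches the top strand at positions 66–72; primer A anneals to the top strand there with its 3' end pointing upstream toward position 66.
Primer B (TGTCGTGTCCACGCTA) matches the top strand directly at positions 84–99; it anneals to the bottom strand with its 3' end pointing downstream toward position 99.
The 3' ends diverge (primer A extends toward position 1, primer B toward position 120), so the primers never converge on a shared product.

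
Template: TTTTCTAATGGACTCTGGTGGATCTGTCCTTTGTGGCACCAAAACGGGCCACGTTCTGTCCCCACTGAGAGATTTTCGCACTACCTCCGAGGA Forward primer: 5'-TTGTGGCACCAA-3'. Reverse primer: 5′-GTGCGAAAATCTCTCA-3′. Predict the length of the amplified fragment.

Scanning the template, TTGTGGCACCAA occurs at positions 31–42; this primer anneals to the bottom strand there with its 3' end pointing downstream.
Taking the reverse complement of GTGCGAAAATCTCTCA gives TGAGAGATTTTCGCAC, found at positions 66–81 on the template; the primer anneals here to the top strand with its 3' end pointing upstream.
The product runs from position 31 to position 81, so its length is 81 − 31 + 1 = 51 bp.

51 bp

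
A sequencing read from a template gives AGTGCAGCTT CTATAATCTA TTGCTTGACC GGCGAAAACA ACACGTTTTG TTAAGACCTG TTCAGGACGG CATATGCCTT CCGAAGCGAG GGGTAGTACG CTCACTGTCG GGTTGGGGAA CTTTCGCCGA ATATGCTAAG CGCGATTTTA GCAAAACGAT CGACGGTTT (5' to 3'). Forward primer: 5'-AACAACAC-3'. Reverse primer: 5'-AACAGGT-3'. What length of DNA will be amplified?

Scanning the template, AACAACAC occurs at positions 37–44; this primer anneals to the bottom strand there with its 3' end pointing downstream.
Taking the reverse complement of AACAGGT gives ACCTGTT, found at positions 56–62 on the template; the primer anneals here to the top strand with its 3' end pointing upstream.
Amplicon spans positions 37–62: 26 bp.

26 bp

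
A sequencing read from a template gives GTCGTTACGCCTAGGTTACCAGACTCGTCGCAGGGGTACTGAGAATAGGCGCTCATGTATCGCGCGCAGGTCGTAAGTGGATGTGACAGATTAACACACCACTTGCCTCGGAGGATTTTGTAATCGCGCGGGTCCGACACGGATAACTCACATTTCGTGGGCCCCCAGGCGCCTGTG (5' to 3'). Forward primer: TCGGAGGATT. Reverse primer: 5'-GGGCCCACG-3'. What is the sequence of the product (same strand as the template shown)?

Scanning the template, TCGGAGGATT occurs at positions 108–117; this primer anneals to the bottom strand there with its 3' end pointing downstream.
Taking the reverse complement of GGGCCCACG gives CGTGGGCCC, found at positions 156–164 on the template; the primer anneals here to the top strand with its 3' end pointing upstream.
The product is the template from position 108 through 164 (57 bp).

5'-TCGGAGGATTTTGTAATCGCGCGGGTCCGACACGGATAACTCACATTTCGTGGGCCC-3'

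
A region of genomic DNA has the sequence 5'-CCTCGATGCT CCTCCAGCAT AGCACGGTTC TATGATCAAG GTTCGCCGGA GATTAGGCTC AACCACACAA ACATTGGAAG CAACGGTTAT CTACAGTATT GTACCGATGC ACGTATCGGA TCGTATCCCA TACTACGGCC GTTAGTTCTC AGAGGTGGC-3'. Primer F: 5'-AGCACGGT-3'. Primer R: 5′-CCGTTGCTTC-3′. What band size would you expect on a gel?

66 bp

The forward primer matches the template at positions 21–28.
Reverse complement of the reverse primer: GAAGCAACGG. This occurs on the top strand at positions 77–86.
Amplicon spans positions 21–86: 66 bp.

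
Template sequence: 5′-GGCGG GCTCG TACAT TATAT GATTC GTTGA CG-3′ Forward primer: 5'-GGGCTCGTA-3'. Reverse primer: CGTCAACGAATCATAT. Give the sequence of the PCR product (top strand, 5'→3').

Forward primer GGGCTCGTA is found on the top strand at positions 4–12.
Taking the reverse complement of CGTCAACGAATCATAT gives ATATGATTCGTTGACG, found at positions 17–32 on the template; the primer anneals here to the top strand with its 3' end pointing upstream.
The product is the template from position 4 through 32 (29 bp).

5'-GGGCTCGTACATTATATGATTCGTTGACG-3'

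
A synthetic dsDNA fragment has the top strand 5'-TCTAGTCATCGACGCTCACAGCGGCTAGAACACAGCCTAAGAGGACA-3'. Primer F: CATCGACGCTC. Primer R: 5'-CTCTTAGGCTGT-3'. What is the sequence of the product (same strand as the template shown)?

5'-CATCGACGCTCACAGCGGCTAGAACACAGCCTAAGAG-3'

Scanning the template, CATCGACGCTC occurs at positions 7–17; this primer anneals to the bottom strand there with its 3' end pointing downstream.
Reverse complement of the reverse primer: ACAGCCTAAGAG. This occurs on the top strand at positions 32–43.
The product is the template from position 7 through 43 (37 bp).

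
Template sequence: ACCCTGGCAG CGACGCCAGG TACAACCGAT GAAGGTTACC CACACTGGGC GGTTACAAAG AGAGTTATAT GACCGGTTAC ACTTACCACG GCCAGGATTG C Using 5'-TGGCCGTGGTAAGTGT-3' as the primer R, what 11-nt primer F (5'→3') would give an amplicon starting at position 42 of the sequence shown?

The reverse primer's reverse complement ACACTTACCACGGCCA matches the template at positions 79–94; the product starts at position 42.
The forward primer is identical to the top strand over positions 42–52: ACACTGGGCGG.

5'-ACACTGGGCGG-3'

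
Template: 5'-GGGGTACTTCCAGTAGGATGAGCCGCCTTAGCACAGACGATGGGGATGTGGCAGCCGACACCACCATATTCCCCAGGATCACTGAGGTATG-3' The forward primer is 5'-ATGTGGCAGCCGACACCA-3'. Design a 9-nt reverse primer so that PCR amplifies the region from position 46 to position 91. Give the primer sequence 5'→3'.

5'-CATACCTCA-3'

The product's 3' end on the top strand is position 91.
The reverse primer anneals to the top strand over positions 83–91, i.e. to TGAGGTATG.
Its sequence written 5'→3' is the reverse complement: CATACCTCA.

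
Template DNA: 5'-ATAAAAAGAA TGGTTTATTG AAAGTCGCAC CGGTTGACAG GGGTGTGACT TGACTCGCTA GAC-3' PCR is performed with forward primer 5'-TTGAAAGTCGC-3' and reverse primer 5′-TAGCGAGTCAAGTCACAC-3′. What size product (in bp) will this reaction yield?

Forward primer TTGAAAGTCGC is found on the top strand at positions 18–28.
Taking the reverse complement of TAGCGAGTCAAGTCACAC gives GTGTGACTTGACTCGCTA, found at positions 43–60 on the template; the primer anneals here to the top strand with its 3' end pointing upstream.
The product runs from position 18 to position 60, so its length is 60 − 18 + 1 = 43 bp.

43 bp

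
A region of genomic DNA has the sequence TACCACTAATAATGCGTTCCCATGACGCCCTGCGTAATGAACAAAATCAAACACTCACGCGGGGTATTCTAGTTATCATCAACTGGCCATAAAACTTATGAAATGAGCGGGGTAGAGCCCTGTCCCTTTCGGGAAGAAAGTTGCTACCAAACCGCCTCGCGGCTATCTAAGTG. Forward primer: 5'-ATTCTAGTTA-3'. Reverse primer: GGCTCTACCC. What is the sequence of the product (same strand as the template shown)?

Scanning the template, ATTCTAGTTA occurs at positions 66–75; this primer anneals to the bottom strand there with its 3' end pointing downstream.
The reverse primer's reverse complement is GGGTAGAGCC, which matches the template at positions 110–119.
The product is the template from position 66 through 119 (54 bp).

5'-ATTCTAGTTATCATCAACTGGCCATAAAACTTATGAAATGAGCGGGGTAGAGCC-3'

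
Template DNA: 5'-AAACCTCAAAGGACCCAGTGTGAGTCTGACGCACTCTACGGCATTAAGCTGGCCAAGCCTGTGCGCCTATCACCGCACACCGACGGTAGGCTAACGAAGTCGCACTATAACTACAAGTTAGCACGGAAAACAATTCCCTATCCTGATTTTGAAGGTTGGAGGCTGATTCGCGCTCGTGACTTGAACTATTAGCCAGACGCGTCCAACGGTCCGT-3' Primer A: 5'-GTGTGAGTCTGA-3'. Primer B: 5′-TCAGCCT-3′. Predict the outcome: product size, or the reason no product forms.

Primer A (GTGTGAGTCTGA) matches the top strand at positions 18–29; it acts as a forward primer.
Primer B's reverse complement is AGGCTGA, matching the top strand at positions 160–166; it acts as a reverse primer.
The 3' ends face each other across positions 18–166, giving a 149 bp product.

Yes — a 149 bp product.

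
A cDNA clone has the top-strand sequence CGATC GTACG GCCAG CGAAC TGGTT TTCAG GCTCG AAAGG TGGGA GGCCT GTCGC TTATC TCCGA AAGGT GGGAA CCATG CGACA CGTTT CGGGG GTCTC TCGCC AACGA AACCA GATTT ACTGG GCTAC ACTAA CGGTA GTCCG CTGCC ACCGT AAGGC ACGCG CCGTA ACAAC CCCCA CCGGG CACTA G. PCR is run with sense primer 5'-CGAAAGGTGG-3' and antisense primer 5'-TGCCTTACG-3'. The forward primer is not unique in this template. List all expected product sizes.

128 bp, 99 bp

The forward primer CGAAAGGTGG matches the top strand at positions 34–43, 63–72.
The reverse primer's reverse complement is CGTAAGGCA, matching at positions 153–161.
Each forward site pairs with the reverse site to give a product ending at position 161: sizes 128, 99 bp.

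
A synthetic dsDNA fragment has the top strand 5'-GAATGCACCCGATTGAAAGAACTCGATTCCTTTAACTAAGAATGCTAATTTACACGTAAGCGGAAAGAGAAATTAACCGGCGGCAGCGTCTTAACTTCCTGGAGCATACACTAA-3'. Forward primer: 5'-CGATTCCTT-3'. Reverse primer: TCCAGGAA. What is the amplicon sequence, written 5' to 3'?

5'-CGATTCCTTTAACTAAGAATGCTAATTTACACGTAAGCGGAAAGAGAAATTAACCGGCGGCAGCGTCTTAACTTCCTGGA-3'

Scanning the template, CGATTCCTT occurs at positions 24–32; this primer anneals to the bottom strand there with its 3' end pointing downstream.
Taking the reverse complement of TCCAGGAA gives TTCCTGGA, found at positions 96–103 on the template; the primer anneals here to the top strand with its 3' end pointing upstream.
The product is the template from position 24 through 103 (80 bp).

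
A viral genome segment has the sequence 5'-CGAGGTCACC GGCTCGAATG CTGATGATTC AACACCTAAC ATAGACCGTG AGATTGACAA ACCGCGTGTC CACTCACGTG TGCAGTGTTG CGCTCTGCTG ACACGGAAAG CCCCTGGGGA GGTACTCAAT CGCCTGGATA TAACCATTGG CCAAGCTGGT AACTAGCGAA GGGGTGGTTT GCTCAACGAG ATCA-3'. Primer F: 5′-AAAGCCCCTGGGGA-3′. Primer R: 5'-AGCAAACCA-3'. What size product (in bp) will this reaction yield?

77 bp

Scanning the template, AAAGCCCCTGGGGA occurs at positions 107–120; this primer anneals to the bottom strand there with its 3' end pointing downstream.
Reverse complement of the reverse primer: TGGTTTGCT. This occurs on the top strand at positions 175–183.
Amplicon spans positions 107–183: 77 bp.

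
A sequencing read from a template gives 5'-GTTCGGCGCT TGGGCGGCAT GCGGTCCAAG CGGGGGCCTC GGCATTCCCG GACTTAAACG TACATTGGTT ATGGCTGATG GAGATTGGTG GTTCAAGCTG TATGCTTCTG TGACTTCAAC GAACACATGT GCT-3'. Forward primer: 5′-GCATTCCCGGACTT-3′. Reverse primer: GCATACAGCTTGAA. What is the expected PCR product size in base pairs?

Forward primer GCATTCCCGGACTT is found on the top strand at positions 42–55.
Reverse complement of the reverse primer: TTCAAGCTGTATGC. This occurs on the top strand at positions 92–105.
The product runs from position 42 to position 105, so its length is 105 − 42 + 1 = 64 bp.

64 bp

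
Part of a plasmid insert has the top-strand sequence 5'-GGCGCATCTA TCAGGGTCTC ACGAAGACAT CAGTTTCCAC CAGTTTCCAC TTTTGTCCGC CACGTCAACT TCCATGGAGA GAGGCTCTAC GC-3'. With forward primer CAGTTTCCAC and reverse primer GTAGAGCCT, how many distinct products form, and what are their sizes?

Two products: 60 bp, 50 bp

The forward primer CAGTTTCCAC matches the top strand at positions 31–40, 41–50.
The reverse primer's reverse complement is AGGCTCTAC, matching at positions 82–90.
Each forward site pairs with the reverse site to give a product ending at position 90: sizes 60, 50 bp.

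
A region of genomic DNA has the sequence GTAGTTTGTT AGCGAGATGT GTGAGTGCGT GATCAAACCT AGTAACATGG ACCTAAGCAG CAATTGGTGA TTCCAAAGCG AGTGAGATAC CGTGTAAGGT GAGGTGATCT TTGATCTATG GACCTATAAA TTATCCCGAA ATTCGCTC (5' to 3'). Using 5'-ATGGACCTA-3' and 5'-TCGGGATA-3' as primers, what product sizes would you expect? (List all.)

93 bp, 22 bp

The forward primer ATGGACCTA matches the top strand at positions 47–55, 118–126.
The reverse primer's reverse complement is TATCCCGA, matching at positions 132–139.
Each forward site pairs with the reverse site to give a product ending at position 139: sizes 93, 22 bp.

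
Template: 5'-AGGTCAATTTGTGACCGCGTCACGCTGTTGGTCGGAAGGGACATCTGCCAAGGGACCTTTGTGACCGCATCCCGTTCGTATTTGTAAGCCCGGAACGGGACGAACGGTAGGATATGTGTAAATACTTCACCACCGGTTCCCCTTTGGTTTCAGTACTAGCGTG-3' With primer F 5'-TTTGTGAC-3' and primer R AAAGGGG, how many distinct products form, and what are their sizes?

Two products: 138 bp, 88 bp

The forward primer TTTGTGAC matches the top strand at positions 8–15, 58–65.
The reverse primer's reverse complement is CCCCTTT, matching at positions 139–145.
Each forward site pairs with the reverse site to give a product ending at position 145: sizes 138, 88 bp.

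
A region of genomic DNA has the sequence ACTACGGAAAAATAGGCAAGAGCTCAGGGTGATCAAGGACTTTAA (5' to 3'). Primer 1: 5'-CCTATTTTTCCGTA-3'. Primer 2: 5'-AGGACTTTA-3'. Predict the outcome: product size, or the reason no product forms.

Primer 1 (CCTATTTTTCCGTA) has reverse complement TACGGAAAAATAGG, which matches the top strand at positions 3–16; primer 1 anneals to the top strand there with its 3' end pointing upstream toward position 3.
Primer 2 (AGGACTTTA) matches the top strand directly at positions 36–44; it anneals to the bottom strand with its 3' end pointing downstream toward position 44.
The 3' ends diverge (primer 1 extends toward position 1, primer 2 toward position 45), so the primers never converge on a shared product.

No product — the primers' 3' ends point away from each other.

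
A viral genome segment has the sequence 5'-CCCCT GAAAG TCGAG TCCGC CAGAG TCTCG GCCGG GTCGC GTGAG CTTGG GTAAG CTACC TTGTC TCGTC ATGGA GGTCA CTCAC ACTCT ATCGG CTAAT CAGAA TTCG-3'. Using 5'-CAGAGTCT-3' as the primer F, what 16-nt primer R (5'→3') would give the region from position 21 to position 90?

The product's 3' end on the top strand is position 90.
The reverse primer anneals to the top strand over positions 75–90, i.e. to AGGTCACTCACACTCT.
Its sequence written 5'→3' is the reverse complement: AGAGTGTGAGTGACCT.

5'-AGAGTGTGAGTGACCT-3'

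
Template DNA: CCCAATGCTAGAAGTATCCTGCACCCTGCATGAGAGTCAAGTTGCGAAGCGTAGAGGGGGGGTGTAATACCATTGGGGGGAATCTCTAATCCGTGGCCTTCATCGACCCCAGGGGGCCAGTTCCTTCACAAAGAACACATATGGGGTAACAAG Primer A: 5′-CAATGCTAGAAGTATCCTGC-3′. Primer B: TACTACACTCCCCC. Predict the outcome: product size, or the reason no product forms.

No product — primer B has no binding site in the template.

Primer B (TACTACACTCCCCC) does not match the top strand, and its reverse complement GGGGGAGTGTAGTA does not match either.
With no annealing site for primer B, no amplification occurs.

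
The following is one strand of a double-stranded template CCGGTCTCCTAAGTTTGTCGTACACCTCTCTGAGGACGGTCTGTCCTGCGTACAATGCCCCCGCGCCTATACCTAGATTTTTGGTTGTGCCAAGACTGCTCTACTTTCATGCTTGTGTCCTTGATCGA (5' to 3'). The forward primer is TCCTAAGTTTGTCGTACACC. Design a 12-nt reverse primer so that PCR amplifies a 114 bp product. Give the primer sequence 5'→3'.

The forward primer binds at positions 7–26, so a 114 bp product ends at position 7 + 114 − 1 = 120.
The reverse primer anneals to the top strand over positions 109–120, i.e. to ATGCTTGTGTCC.
Its sequence written 5'→3' is the reverse complement: GGACACAAGCAT.

5'-GGACACAAGCAT-3'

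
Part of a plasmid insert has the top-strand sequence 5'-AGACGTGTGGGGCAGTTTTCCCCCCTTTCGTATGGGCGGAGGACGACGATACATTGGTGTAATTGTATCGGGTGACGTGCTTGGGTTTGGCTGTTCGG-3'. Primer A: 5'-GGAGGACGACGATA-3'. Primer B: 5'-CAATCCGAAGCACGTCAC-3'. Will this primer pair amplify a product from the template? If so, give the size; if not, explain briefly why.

No product — primer B has no binding site in the template.

Primer B (CAATCCGAAGCACGTCAC) does not match the top strand, and its reverse complement GTGACGTGCTTCGGATTG does not match either.
With no annealing site for primer B, no amplification occurs.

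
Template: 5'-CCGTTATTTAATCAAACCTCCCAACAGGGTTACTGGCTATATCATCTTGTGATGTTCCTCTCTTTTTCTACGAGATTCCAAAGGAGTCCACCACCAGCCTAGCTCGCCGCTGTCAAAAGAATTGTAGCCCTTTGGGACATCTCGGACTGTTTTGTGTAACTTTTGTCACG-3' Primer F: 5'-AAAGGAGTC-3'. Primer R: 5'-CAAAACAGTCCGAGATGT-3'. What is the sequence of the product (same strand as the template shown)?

5'-AAAGGAGTCCACCACCAGCCTAGCTCGCCGCTGTCAAAAGAATTGTAGCCCTTTGGGACATCTCGGACTGTTTTG-3'

Forward primer AAAGGAGTC is found on the top strand at positions 80–88.
Reverse complement of the reverse primer: ACATCTCGGACTGTTTTG. This occurs on the top strand at positions 137–154.
The product is the template from position 80 through 154 (75 bp).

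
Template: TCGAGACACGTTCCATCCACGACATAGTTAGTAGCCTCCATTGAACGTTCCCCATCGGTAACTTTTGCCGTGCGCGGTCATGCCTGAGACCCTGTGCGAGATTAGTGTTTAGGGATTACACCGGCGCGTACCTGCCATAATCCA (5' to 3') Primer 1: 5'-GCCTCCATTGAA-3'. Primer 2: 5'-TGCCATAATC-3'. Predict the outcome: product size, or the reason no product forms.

No product — both primers anneal to the same strand and extend in the same direction.

Primer 1 (GCCTCCATTGAA) matches the top strand at positions 34–45 (3' end points downstream).
Primer 2 (TGCCATAATC) also matches the top strand directly, at positions 133–142 — its reverse complement GATTATGGCA is not present.
Both primers anneal to the bottom strand with 3' ends pointing the same way, so neither can prime synthesis back toward the other.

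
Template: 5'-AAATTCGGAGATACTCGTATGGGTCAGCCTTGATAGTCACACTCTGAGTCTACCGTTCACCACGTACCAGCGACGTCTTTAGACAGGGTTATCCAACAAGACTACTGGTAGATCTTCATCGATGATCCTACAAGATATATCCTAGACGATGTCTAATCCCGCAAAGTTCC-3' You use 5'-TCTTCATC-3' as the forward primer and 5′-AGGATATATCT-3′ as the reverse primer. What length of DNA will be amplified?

Forward primer TCTTCATC is found on the top strand at positions 113–120.
Reverse complement of the reverse primer: AGATATATCCT. This occurs on the top strand at positions 133–143.
The product runs from position 113 to position 143, so its length is 143 − 113 + 1 = 31 bp.

31 bp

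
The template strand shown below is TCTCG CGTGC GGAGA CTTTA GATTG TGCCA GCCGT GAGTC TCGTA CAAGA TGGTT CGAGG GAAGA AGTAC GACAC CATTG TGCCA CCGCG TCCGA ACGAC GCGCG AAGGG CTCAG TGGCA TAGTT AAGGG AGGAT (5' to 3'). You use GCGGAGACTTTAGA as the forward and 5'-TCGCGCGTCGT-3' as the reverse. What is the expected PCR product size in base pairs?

Forward primer GCGGAGACTTTAGA is found on the top strand at positions 9–22.
The reverse primer's reverse complement is ACGACGCGCGA, which matches the template at positions 96–106.
Product length = (reverse-primer end) − (forward-primer start) + 1 = 106 − 9 + 1 = 98 bp.

98 bp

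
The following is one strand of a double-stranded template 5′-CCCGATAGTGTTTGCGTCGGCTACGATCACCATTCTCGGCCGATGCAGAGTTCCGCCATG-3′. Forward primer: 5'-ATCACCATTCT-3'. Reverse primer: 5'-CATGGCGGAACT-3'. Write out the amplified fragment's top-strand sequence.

Scanning the template, ATCACCATTCT occurs at positions 26–36; this primer anneals to the bottom strand there with its 3' end pointing downstream.
The reverse primer's reverse complement is AGTTCCGCCATG, which matches the template at positions 49–60.
The product is the template from position 26 through 60 (35 bp).

5'-ATCACCATTCTCGGCCGATGCAGAGTTCCGCCATG-3'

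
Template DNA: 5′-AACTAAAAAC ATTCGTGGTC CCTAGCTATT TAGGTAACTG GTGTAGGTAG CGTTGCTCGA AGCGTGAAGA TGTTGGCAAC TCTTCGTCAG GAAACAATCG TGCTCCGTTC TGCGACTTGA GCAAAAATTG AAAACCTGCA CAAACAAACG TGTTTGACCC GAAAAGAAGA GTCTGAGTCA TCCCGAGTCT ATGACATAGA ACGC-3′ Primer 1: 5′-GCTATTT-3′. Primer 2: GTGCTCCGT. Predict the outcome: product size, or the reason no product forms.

Primer 1 (GCTATTT) matches the top strand at positions 25–31 (3' end points downstream).
Primer 2 (GTGCTCCGT) also matches the top strand directly, at positions 100–108 — its reverse complement ACGGAGCAC is not present.
Both primers anneal to the bottom strand with 3' ends pointing the same way, so neither can prime synthesis back toward the other.

No product — both primers anneal to the same strand and extend in the same direction.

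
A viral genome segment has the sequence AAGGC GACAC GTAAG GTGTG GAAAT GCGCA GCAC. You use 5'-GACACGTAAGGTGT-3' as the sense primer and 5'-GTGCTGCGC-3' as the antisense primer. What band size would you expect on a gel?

29 bp

Scanning the template, GACACGTAAGGTGT occurs at positions 6–19; this primer anneals to the bottom strand there with its 3' end pointing downstream.
The reverse primer's reverse complement is GCGCAGCAC, which matches the template at positions 26–34.
The product runs from position 6 to position 34, so its length is 34 − 6 + 1 = 29 bp.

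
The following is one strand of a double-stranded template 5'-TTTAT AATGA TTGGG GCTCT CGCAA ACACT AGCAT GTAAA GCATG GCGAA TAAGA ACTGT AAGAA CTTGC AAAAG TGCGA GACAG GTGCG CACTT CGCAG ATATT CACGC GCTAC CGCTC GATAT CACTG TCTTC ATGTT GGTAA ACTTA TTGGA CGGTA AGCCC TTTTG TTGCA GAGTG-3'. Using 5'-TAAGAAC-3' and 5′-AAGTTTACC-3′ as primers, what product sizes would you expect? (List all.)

The forward primer TAAGAAC matches the top strand at positions 51–57, 60–66.
The reverse primer's reverse complement is GGTAAACTT, matching at positions 141–149.
Each forward site pairs with the reverse site to give a product ending at position 149: sizes 99, 90 bp.

99 bp, 90 bp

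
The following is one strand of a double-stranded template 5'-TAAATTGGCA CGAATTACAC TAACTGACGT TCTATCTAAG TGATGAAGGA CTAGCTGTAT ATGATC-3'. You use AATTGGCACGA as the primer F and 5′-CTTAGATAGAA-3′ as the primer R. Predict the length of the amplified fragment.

The forward primer matches the template at positions 3–13.
The reverse primer's reverse complement is TTCTATCTAAG, which matches the template at positions 30–40.
The product runs from position 3 to position 40, so its length is 40 − 3 + 1 = 38 bp.

38 bp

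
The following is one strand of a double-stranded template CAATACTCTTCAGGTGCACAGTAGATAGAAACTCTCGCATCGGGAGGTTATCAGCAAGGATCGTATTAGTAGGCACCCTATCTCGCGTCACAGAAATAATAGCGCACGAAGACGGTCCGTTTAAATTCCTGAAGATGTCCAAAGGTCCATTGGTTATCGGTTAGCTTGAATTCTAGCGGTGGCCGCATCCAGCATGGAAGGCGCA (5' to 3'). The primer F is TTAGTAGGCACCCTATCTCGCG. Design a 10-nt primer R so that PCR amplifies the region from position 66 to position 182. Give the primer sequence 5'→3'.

5'-CCACCGCTAG-3'

The product's 3' end on the top strand is position 182.
The reverse primer anneals to the top strand over positions 173–182, i.e. to CTAGCGGTGG.
Its sequence written 5'→3' is the reverse complement: CCACCGCTAG.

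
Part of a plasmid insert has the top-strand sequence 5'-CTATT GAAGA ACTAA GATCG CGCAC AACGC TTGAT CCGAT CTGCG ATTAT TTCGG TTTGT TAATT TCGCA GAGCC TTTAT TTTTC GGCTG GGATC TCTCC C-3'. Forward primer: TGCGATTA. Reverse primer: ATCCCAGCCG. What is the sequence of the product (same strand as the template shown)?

The forward primer matches the template at positions 42–49.
Reverse complement of the reverse primer: CGGCTGGGAT. This occurs on the top strand at positions 85–94.
The product is the template from position 42 through 94 (53 bp).

5'-TGCGATTATTTCGGTTTGTTAATTTCGCAGAGCCTTTATTTTTCGGCTGGGAT-3'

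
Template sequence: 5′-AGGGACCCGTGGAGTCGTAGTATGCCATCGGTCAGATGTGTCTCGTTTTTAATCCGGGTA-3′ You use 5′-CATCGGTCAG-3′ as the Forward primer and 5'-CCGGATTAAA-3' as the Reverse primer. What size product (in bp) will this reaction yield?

32 bp

The forward primer matches the template at positions 26–35.
The reverse primer's reverse complement is TTTAATCCGG, which matches the template at positions 48–57.
Amplicon spans positions 26–57: 32 bp.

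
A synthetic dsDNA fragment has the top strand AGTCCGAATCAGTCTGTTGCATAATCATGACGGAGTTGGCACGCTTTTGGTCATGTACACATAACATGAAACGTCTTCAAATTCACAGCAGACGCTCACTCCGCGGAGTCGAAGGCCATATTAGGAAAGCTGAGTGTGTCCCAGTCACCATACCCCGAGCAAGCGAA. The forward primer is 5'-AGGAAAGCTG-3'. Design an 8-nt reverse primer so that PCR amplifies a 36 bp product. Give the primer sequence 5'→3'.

The forward primer binds at positions 123–132, so a 36 bp product ends at position 123 + 36 − 1 = 158.
The reverse primer anneals to the top strand over positions 151–158, i.e. to TACCCCGA.
Its sequence written 5'→3' is the reverse complement: TCGGGGTA.

5'-TCGGGGTA-3'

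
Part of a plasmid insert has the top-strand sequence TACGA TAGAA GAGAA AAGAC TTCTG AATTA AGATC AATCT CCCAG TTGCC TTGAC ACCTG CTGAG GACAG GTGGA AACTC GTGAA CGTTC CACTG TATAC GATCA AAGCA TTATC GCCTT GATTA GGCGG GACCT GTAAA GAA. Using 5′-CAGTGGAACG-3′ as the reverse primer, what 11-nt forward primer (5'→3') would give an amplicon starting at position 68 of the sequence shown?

5'-CAGGTGGAAAC-3'

The reverse primer's reverse complement CGTTCCACTG matches the template at positions 86–95; the product starts at position 68.
The forward primer is identical to the top strand over positions 68–78: CAGGTGGAAAC.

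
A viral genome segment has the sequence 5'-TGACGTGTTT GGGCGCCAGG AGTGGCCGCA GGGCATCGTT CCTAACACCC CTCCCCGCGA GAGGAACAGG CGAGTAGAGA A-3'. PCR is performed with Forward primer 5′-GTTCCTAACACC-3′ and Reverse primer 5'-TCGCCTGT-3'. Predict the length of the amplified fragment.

Forward primer GTTCCTAACACC is found on the top strand at positions 38–49.
Reverse complement of the reverse primer: ACAGGCGA. This occurs on the top strand at positions 66–73.
Product length = (reverse-primer end) − (forward-primer start) + 1 = 73 − 38 + 1 = 36 bp.

36 bp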